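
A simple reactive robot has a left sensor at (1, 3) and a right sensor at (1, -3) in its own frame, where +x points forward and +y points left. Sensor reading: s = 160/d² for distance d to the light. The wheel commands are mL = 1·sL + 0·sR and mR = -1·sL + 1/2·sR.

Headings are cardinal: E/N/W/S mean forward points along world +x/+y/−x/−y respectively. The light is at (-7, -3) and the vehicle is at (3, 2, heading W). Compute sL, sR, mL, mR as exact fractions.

left sensor world pos  = (2, -1); dL² = 85
right sensor world pos = (2, 5); dR² = 145
sL = 160/85 = 32/17
sR = 160/145 = 32/29
mL = 1·sL + 0·sR = 32/17
mR = -1·sL + 1/2·sR = -656/493

32/17 32/29 32/17 -656/493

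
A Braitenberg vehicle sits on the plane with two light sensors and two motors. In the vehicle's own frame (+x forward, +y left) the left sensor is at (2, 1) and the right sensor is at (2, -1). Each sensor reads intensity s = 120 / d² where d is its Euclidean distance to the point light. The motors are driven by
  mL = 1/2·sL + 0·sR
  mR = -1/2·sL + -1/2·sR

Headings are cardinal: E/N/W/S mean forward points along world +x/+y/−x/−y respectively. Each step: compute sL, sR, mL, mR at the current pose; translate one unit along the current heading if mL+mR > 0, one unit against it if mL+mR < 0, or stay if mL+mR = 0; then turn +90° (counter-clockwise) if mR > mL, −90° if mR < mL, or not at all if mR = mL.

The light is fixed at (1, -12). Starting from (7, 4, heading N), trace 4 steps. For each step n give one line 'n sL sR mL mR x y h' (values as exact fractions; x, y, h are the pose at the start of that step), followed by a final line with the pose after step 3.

0 120/349 120/373 60/349 -43320/130177 7 4 N
1 3/8 6/13 3/16 -87/208 7 3 E
2 24/41 24/37 12/41 -936/1517 6 3 S
3 20/39 60/149 10/39 -2660/5811 6 4 W
final 7 4 N

n=0: pose=(7,4,N); sL=120/349, sR=120/373; mL=60/349, mR=-43320/130177; mL+mR=-60/373 → advance -1; mR−mL=-65700/130177 → turn -1·90°
n=1: pose=(7,3,E); sL=3/8, sR=6/13; mL=3/16, mR=-87/208; mL+mR=-3/13 → advance -1; mR−mL=-63/104 → turn -1·90°
n=2: pose=(6,3,S); sL=24/41, sR=24/37; mL=12/41, mR=-936/1517; mL+mR=-12/37 → advance -1; mR−mL=-1380/1517 → turn -1·90°
n=3: pose=(6,4,W); sL=20/39, sR=60/149; mL=10/39, mR=-2660/5811; mL+mR=-30/149 → advance -1; mR−mL=-4150/5811 → turn -1·90°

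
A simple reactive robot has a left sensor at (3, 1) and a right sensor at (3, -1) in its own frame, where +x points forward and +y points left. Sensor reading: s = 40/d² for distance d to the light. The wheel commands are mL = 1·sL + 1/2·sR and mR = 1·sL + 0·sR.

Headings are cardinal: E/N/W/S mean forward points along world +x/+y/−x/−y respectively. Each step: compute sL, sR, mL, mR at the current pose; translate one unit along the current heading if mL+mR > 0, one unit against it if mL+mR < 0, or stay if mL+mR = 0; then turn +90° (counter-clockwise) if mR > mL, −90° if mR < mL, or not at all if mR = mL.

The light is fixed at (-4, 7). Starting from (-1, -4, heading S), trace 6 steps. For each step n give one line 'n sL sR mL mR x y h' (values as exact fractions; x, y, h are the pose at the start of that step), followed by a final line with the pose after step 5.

0 10/53 1/5 153/530 10/53 -1 -4 S
1 40/169 40/121 8220/20449 40/169 -1 -5 W
2 20/41 4/9 262/369 20/41 -2 -5 N
3 8/25 40/169 1852/4225 8/25 -2 -4 E
4 10/53 1/5 153/530 10/53 -1 -4 S
5 40/169 40/121 8220/20449 40/169 -1 -5 W
final -2 -5 N

n=0: pose=(-1,-4,S); sL=10/53, sR=1/5; mL=153/530, mR=10/53; mL+mR=253/530 → advance +1; mR−mL=-1/10 → turn -1·90°
n=1: pose=(-1,-5,W); sL=40/169, sR=40/121; mL=8220/20449, mR=40/169; mL+mR=13060/20449 → advance +1; mR−mL=-20/121 → turn -1·90°
n=2: pose=(-2,-5,N); sL=20/41, sR=4/9; mL=262/369, mR=20/41; mL+mR=442/369 → advance +1; mR−mL=-2/9 → turn -1·90°
n=3: pose=(-2,-4,E); sL=8/25, sR=40/169; mL=1852/4225, mR=8/25; mL+mR=3204/4225 → advance +1; mR−mL=-20/169 → turn -1·90°
n=4: pose=(-1,-4,S); sL=10/53, sR=1/5; mL=153/530, mR=10/53; mL+mR=253/530 → advance +1; mR−mL=-1/10 → turn -1·90°
n=5: pose=(-1,-5,W); sL=40/169, sR=40/121; mL=8220/20449, mR=40/169; mL+mR=13060/20449 → advance +1; mR−mL=-20/121 → turn -1·90°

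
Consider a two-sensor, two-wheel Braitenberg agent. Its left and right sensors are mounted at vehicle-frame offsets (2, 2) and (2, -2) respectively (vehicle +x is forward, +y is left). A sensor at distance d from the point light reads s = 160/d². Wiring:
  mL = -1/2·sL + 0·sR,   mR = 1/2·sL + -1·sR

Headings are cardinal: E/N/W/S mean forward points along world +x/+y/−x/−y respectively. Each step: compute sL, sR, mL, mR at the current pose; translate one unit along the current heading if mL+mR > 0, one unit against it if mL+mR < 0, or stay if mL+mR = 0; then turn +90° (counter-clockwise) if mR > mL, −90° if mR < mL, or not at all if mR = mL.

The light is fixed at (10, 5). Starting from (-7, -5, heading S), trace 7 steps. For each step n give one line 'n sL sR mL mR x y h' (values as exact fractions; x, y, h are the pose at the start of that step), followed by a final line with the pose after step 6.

n=0: pose=(-7,-5,S); sL=160/369, sR=32/101; mL=-80/369, mR=-3728/37269; mL+mR=-32/101 → advance -1; mR−mL=4352/37269 → turn +1·90°
n=1: pose=(-7,-4,E); sL=80/137, sR=80/173; mL=-40/137, mR=-4040/23701; mL+mR=-80/173 → advance -1; mR−mL=2880/23701 → turn +1·90°
n=2: pose=(-8,-4,N); sL=160/449, sR=32/61; mL=-80/449, mR=-9488/27389; mL+mR=-32/61 → advance -1; mR−mL=-4608/27389 → turn -1·90°
n=3: pose=(-8,-5,E); sL=1/2, sR=2/5; mL=-1/4, mR=-3/20; mL+mR=-2/5 → advance -1; mR−mL=1/10 → turn +1·90°
n=4: pose=(-9,-5,N); sL=32/101, sR=160/353; mL=-16/101, mR=-10512/35653; mL+mR=-160/353 → advance -1; mR−mL=-4864/35653 → turn -1·90°
n=5: pose=(-9,-6,E); sL=16/37, sR=80/229; mL=-8/37, mR=-1128/8473; mL+mR=-80/229 → advance -1; mR−mL=704/8473 → turn +1·90°
n=6: pose=(-10,-6,N); sL=32/113, sR=32/81; mL=-16/113, mR=-2320/9153; mL+mR=-32/81 → advance -1; mR−mL=-1024/9153 → turn -1·90°

0 160/369 32/101 -80/369 -3728/37269 -7 -5 S
1 80/137 80/173 -40/137 -4040/23701 -7 -4 E
2 160/449 32/61 -80/449 -9488/27389 -8 -4 N
3 1/2 2/5 -1/4 -3/20 -8 -5 E
4 32/101 160/353 -16/101 -10512/35653 -9 -5 N
5 16/37 80/229 -8/37 -1128/8473 -9 -6 E
6 32/113 32/81 -16/113 -2320/9153 -10 -6 N
final -10 -7 E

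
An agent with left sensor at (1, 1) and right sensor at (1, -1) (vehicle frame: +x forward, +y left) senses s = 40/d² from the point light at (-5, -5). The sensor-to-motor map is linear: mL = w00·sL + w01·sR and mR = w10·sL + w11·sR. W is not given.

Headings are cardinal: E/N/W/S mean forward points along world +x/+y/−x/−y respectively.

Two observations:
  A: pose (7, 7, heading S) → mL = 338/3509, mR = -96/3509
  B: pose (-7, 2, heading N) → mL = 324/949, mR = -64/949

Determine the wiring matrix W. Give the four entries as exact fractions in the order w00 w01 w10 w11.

obs A: pose=(7,7,S) → sL=4/29, sR=20/121, mL=338/3509, mR=-96/3509
obs B: pose=(-7,2,N) → sL=40/73, sR=8/13, mL=324/949, mR=-64/949
sensor matrix S = [[4/29, 20/121], [40/73, 8/13]]; det S = -18944/3330041
solve [mL_A; mL_B] = S·[w00; w01] and [mR_A; mR_B] = S·[w10; w11]:
  w00 = -1/2, w01 = 1, w10 = 1, w11 = -1

-1/2 1 1 -1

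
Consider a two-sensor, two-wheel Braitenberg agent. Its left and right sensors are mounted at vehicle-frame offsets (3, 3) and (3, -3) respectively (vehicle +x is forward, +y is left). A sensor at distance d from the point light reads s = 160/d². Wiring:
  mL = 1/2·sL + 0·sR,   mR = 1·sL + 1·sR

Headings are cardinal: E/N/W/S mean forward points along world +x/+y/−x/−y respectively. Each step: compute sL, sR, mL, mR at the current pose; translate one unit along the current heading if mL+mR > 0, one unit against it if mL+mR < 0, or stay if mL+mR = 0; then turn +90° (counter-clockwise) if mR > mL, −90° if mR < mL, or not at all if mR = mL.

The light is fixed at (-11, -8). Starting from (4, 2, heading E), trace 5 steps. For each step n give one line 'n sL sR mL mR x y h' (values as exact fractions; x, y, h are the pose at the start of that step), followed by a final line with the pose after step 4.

0 160/493 160/373 80/493 138560/183889 4 2 E
1 80/169 16/53 40/169 6944/8957 5 2 N
2 160/233 32/73 80/233 19136/17009 5 3 W
3 40/97 10/13 20/97 1490/1261 4 3 S
4 160/493 160/373 80/493 138560/183889 4 2 E
final 5 2 N

n=0: pose=(4,2,E); sL=160/493, sR=160/373; mL=80/493, mR=138560/183889; mL+mR=168400/183889 → advance +1; mR−mL=108720/183889 → turn +1·90°
n=1: pose=(5,2,N); sL=80/169, sR=16/53; mL=40/169, mR=6944/8957; mL+mR=9064/8957 → advance +1; mR−mL=4824/8957 → turn +1·90°
n=2: pose=(5,3,W); sL=160/233, sR=32/73; mL=80/233, mR=19136/17009; mL+mR=24976/17009 → advance +1; mR−mL=13296/17009 → turn +1·90°
n=3: pose=(4,3,S); sL=40/97, sR=10/13; mL=20/97, mR=1490/1261; mL+mR=1750/1261 → advance +1; mR−mL=1230/1261 → turn +1·90°
n=4: pose=(4,2,E); sL=160/493, sR=160/373; mL=80/493, mR=138560/183889; mL+mR=168400/183889 → advance +1; mR−mL=108720/183889 → turn +1·90°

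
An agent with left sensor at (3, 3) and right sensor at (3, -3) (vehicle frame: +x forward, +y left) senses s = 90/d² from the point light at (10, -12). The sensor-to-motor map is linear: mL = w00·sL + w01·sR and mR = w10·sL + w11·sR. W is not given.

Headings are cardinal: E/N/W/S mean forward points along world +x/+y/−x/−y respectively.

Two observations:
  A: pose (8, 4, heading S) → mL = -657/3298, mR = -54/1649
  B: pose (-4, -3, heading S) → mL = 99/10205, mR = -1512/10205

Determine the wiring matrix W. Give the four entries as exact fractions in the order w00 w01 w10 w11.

1/2 -1 -1/2 1/2

obs A: pose=(8,4,S) → sL=9/17, sR=45/97, mL=-657/3298, mR=-54/1649
obs B: pose=(-4,-3,S) → sL=90/157, sR=18/65, mL=99/10205, mR=-1512/10205
sensor matrix S = [[9/17, 45/97], [90/157, 18/65]]; det S = -2008152/16828045
solve [mL_A; mL_B] = S·[w00; w01] and [mR_A; mR_B] = S·[w10; w11]:
  w00 = 1/2, w01 = -1, w10 = -1/2, w11 = 1/2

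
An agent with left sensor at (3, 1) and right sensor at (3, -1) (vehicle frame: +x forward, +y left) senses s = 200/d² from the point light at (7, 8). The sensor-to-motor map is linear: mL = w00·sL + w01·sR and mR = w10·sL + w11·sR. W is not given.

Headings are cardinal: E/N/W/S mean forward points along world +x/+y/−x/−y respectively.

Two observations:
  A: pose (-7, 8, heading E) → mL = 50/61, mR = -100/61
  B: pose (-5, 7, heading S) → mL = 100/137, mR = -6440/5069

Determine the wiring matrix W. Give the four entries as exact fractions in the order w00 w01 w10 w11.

obs A: pose=(-7,8,E) → sL=100/61, sR=100/61, mL=50/61, mR=-100/61
obs B: pose=(-5,7,S) → sL=200/137, sR=40/37, mL=100/137, mR=-6440/5069
sensor matrix S = [[100/61, 100/61], [200/137, 40/37]]; det S = -192000/309209
solve [mL_A; mL_B] = S·[w00; w01] and [mR_A; mR_B] = S·[w10; w11]:
  w00 = 1/2, w01 = 0, w10 = -1/2, w11 = -1/2

1/2 0 -1/2 -1/2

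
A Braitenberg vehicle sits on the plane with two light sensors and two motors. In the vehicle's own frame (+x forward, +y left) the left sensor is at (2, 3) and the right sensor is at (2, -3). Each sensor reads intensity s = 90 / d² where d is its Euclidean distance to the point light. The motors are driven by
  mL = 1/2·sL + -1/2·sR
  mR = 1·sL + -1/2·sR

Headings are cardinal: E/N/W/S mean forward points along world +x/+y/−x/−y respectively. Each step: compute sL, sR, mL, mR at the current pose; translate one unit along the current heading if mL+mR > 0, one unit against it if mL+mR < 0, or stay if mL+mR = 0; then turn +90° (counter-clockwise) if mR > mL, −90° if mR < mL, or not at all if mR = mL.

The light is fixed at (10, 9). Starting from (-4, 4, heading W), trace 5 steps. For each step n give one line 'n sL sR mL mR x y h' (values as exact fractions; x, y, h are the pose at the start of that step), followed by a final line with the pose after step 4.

n=0: pose=(-4,4,W); sL=9/32, sR=9/26; mL=-27/832, mR=45/416; mL+mR=63/832 → advance +1; mR−mL=9/64 → turn +1·90°
n=1: pose=(-5,4,S); sL=90/193, sR=90/373; mL=8100/71989, mR=24885/71989; mL+mR=32985/71989 → advance +1; mR−mL=45/193 → turn +1·90°
n=2: pose=(-5,3,E); sL=45/89, sR=9/25; mL=162/2225, mR=1449/4450; mL+mR=1773/4450 → advance +1; mR−mL=45/178 → turn +1·90°
n=3: pose=(-4,3,N); sL=18/61, sR=90/137; mL=-1512/8357, mR=-279/8357; mL+mR=-1791/8357 → advance -1; mR−mL=9/61 → turn +1·90°
n=4: pose=(-4,2,W); sL=45/178, sR=45/136; mL=-945/24208, mR=2115/24208; mL+mR=585/12104 → advance +1; mR−mL=45/356 → turn +1·90°

0 9/32 9/26 -27/832 45/416 -4 4 W
1 90/193 90/373 8100/71989 24885/71989 -5 4 S
2 45/89 9/25 162/2225 1449/4450 -5 3 E
3 18/61 90/137 -1512/8357 -279/8357 -4 3 N
4 45/178 45/136 -945/24208 2115/24208 -4 2 W
final -5 2 S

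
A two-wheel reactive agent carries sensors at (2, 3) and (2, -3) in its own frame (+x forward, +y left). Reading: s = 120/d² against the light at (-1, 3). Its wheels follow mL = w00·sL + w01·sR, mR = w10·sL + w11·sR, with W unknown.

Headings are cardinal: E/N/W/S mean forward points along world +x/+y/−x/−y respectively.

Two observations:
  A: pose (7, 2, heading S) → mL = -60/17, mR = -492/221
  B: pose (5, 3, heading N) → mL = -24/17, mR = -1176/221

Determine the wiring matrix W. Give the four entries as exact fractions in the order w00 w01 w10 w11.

obs A: pose=(7,2,S) → sL=12/13, sR=60/17, mL=-60/17, mR=-492/221
obs B: pose=(5,3,N) → sL=120/13, sR=24/17, mL=-24/17, mR=-1176/221
sensor matrix S = [[12/13, 60/17], [120/13, 24/17]]; det S = -6912/221
solve [mL_A; mL_B] = S·[w00; w01] and [mR_A; mR_B] = S·[w10; w11]:
  w00 = 0, w01 = -1, w10 = -1/2, w11 = -1/2

0 -1 -1/2 -1/2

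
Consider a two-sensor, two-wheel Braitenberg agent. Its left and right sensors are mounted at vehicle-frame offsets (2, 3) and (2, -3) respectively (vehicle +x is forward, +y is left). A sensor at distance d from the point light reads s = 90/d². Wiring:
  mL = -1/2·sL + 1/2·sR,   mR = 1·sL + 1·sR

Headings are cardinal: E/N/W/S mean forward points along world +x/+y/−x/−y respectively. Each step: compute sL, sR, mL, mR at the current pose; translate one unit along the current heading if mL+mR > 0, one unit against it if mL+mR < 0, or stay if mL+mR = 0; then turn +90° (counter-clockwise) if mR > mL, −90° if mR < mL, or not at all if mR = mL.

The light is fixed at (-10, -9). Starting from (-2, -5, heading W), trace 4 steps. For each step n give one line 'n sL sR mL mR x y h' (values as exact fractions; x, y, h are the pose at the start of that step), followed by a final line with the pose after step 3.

0 90/37 18/17 -432/629 2196/629 -2 -5 W
1 45/52 9/2 189/104 279/52 -3 -5 S
2 10/13 10/9 20/117 220/117 -3 -6 E
3 9/5 45/73 -216/365 882/365 -2 -6 N
final -2 -5 W

n=0: pose=(-2,-5,W); sL=90/37, sR=18/17; mL=-432/629, mR=2196/629; mL+mR=1764/629 → advance +1; mR−mL=2628/629 → turn +1·90°
n=1: pose=(-3,-5,S); sL=45/52, sR=9/2; mL=189/104, mR=279/52; mL+mR=747/104 → advance +1; mR−mL=369/104 → turn +1·90°
n=2: pose=(-3,-6,E); sL=10/13, sR=10/9; mL=20/117, mR=220/117; mL+mR=80/39 → advance +1; mR−mL=200/117 → turn +1·90°
n=3: pose=(-2,-6,N); sL=9/5, sR=45/73; mL=-216/365, mR=882/365; mL+mR=666/365 → advance +1; mR−mL=1098/365 → turn +1·90°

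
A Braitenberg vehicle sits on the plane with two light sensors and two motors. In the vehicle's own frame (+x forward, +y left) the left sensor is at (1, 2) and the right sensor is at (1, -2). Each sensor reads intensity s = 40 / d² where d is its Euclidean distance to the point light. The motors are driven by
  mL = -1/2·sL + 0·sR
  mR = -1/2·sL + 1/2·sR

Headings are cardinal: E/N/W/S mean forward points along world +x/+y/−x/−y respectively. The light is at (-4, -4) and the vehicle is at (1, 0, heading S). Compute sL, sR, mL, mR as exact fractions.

20/29 20/9 -10/29 200/261

left sensor world pos  = (3, -1); dL² = 58
right sensor world pos = (-1, -1); dR² = 18
sL = 40/58 = 20/29
sR = 40/18 = 20/9
mL = -1/2·sL + 0·sR = -10/29
mR = -1/2·sL + 1/2·sR = 200/261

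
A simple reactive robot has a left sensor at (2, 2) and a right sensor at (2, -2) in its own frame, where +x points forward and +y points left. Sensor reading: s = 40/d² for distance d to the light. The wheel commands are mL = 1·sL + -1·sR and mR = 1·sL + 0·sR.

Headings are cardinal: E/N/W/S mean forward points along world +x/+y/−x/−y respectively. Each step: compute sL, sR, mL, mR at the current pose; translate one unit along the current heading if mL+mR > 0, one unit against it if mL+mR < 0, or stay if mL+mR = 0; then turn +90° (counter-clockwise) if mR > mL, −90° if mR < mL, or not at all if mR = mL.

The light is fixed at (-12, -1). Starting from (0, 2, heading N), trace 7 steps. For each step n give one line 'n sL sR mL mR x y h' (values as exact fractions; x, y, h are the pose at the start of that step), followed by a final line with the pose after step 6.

n=0: pose=(0,2,N); sL=8/25, sR=40/221; mL=768/5525, mR=8/25; mL+mR=2536/5525 → advance +1; mR−mL=40/221 → turn +1·90°
n=1: pose=(0,3,W); sL=5/13, sR=5/17; mL=20/221, mR=5/13; mL+mR=105/221 → advance +1; mR−mL=5/17 → turn +1·90°
n=2: pose=(-1,3,S); sL=40/173, sR=8/17; mL=-704/2941, mR=40/173; mL+mR=-24/2941 → advance -1; mR−mL=8/17 → turn +1·90°
n=3: pose=(-1,4,E); sL=20/109, sR=20/89; mL=-400/9701, mR=20/109; mL+mR=1380/9701 → advance +1; mR−mL=20/89 → turn +1·90°
n=4: pose=(0,4,N); sL=40/149, sR=8/49; mL=768/7301, mR=40/149; mL+mR=2728/7301 → advance +1; mR−mL=8/49 → turn +1·90°
n=5: pose=(0,5,W); sL=10/29, sR=10/41; mL=120/1189, mR=10/29; mL+mR=530/1189 → advance +1; mR−mL=10/41 → turn +1·90°
n=6: pose=(-1,5,S); sL=8/37, sR=40/97; mL=-704/3589, mR=8/37; mL+mR=72/3589 → advance +1; mR−mL=40/97 → turn +1·90°

0 8/25 40/221 768/5525 8/25 0 2 N
1 5/13 5/17 20/221 5/13 0 3 W
2 40/173 8/17 -704/2941 40/173 -1 3 S
3 20/109 20/89 -400/9701 20/109 -1 4 E
4 40/149 8/49 768/7301 40/149 0 4 N
5 10/29 10/41 120/1189 10/29 0 5 W
6 8/37 40/97 -704/3589 8/37 -1 5 S
final -1 4 E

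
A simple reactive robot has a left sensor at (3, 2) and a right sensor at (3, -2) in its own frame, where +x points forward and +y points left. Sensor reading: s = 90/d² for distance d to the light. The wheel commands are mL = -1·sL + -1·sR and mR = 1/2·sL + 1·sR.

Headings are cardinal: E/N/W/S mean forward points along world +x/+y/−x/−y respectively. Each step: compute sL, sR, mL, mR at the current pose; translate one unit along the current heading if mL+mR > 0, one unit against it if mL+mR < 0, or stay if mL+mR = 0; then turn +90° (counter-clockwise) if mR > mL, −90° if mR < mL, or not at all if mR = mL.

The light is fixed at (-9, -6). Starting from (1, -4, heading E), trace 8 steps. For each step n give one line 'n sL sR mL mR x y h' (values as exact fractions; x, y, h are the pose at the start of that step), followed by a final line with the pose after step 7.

0 18/37 90/169 -6372/6253 4851/6253 1 -4 E
1 45/37 45/73 -4950/2701 6615/5402 0 -4 N
2 90/37 2 -164/37 119/37 0 -5 W
3 45/74 45/34 -1215/629 4095/2516 1 -5 S
4 18/37 90/169 -6372/6253 4851/6253 1 -4 E
5 45/37 45/73 -4950/2701 6615/5402 0 -4 N
6 90/37 2 -164/37 119/37 0 -5 W
7 45/74 45/34 -1215/629 4095/2516 1 -5 S
final 1 -4 E

n=0: pose=(1,-4,E); sL=18/37, sR=90/169; mL=-6372/6253, mR=4851/6253; mL+mR=-9/37 → advance -1; mR−mL=11223/6253 → turn +1·90°
n=1: pose=(0,-4,N); sL=45/37, sR=45/73; mL=-4950/2701, mR=6615/5402; mL+mR=-45/74 → advance -1; mR−mL=16515/5402 → turn +1·90°
n=2: pose=(0,-5,W); sL=90/37, sR=2; mL=-164/37, mR=119/37; mL+mR=-45/37 → advance -1; mR−mL=283/37 → turn +1·90°
n=3: pose=(1,-5,S); sL=45/74, sR=45/34; mL=-1215/629, mR=4095/2516; mL+mR=-45/148 → advance -1; mR−mL=8955/2516 → turn +1·90°
n=4: pose=(1,-4,E); sL=18/37, sR=90/169; mL=-6372/6253, mR=4851/6253; mL+mR=-9/37 → advance -1; mR−mL=11223/6253 → turn +1·90°
n=5: pose=(0,-4,N); sL=45/37, sR=45/73; mL=-4950/2701, mR=6615/5402; mL+mR=-45/74 → advance -1; mR−mL=16515/5402 → turn +1·90°
n=6: pose=(0,-5,W); sL=90/37, sR=2; mL=-164/37, mR=119/37; mL+mR=-45/37 → advance -1; mR−mL=283/37 → turn +1·90°
n=7: pose=(1,-5,S); sL=45/74, sR=45/34; mL=-1215/629, mR=4095/2516; mL+mR=-45/148 → advance -1; mR−mL=8955/2516 → turn +1·90°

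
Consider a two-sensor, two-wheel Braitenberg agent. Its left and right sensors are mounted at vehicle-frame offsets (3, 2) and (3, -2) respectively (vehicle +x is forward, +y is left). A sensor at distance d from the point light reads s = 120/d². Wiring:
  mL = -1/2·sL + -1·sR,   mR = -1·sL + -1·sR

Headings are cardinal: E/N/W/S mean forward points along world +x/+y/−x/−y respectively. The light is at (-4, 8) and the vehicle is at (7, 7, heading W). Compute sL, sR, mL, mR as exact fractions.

left sensor world pos  = (4, 5); dL² = 73
right sensor world pos = (4, 9); dR² = 65
sL = 120/73 = 120/73
sR = 120/65 = 24/13
mL = -1/2·sL + -1·sR = -2532/949
mR = -1·sL + -1·sR = -3312/949

120/73 24/13 -2532/949 -3312/949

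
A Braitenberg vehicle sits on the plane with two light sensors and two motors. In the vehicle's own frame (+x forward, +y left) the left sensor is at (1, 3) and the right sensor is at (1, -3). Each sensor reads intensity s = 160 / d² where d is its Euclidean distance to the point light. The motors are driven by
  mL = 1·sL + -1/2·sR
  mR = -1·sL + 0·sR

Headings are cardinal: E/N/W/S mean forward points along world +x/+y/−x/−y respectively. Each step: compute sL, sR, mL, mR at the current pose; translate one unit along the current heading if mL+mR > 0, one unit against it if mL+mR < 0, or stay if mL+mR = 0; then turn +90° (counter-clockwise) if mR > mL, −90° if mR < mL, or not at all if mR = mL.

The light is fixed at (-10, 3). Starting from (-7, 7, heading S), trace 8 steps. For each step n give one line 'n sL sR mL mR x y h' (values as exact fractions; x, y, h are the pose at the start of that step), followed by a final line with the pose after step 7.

0 32/9 160/9 -16/3 -32/9 -7 7 S
1 2 8 -2 -2 -7 8 E
2 160/73 160/13 -3760/949 -160/73 -8 8 E
3 4 40/13 32/13 -4 -9 8 N
4 160/53 32 -688/53 -160/53 -9 7 E
5 80/17 80/17 40/17 -80/17 -10 7 N
6 160/37 160 -2800/37 -160/37 -10 6 E
7 5 8 1 -5 -11 6 N
final -11 5 E

n=0: pose=(-7,7,S); sL=32/9, sR=160/9; mL=-16/3, mR=-32/9; mL+mR=-80/9 → advance -1; mR−mL=16/9 → turn +1·90°
n=1: pose=(-7,8,E); sL=2, sR=8; mL=-2, mR=-2; mL+mR=-4 → advance -1; mR−mL=0 → turn +0·90°
n=2: pose=(-8,8,E); sL=160/73, sR=160/13; mL=-3760/949, mR=-160/73; mL+mR=-80/13 → advance -1; mR−mL=1680/949 → turn +1·90°
n=3: pose=(-9,8,N); sL=4, sR=40/13; mL=32/13, mR=-4; mL+mR=-20/13 → advance -1; mR−mL=-84/13 → turn -1·90°
n=4: pose=(-9,7,E); sL=160/53, sR=32; mL=-688/53, mR=-160/53; mL+mR=-16 → advance -1; mR−mL=528/53 → turn +1·90°
n=5: pose=(-10,7,N); sL=80/17, sR=80/17; mL=40/17, mR=-80/17; mL+mR=-40/17 → advance -1; mR−mL=-120/17 → turn -1·90°
n=6: pose=(-10,6,E); sL=160/37, sR=160; mL=-2800/37, mR=-160/37; mL+mR=-80 → advance -1; mR−mL=2640/37 → turn +1·90°
n=7: pose=(-11,6,N); sL=5, sR=8; mL=1, mR=-5; mL+mR=-4 → advance -1; mR−mL=-6 → turn -1·90°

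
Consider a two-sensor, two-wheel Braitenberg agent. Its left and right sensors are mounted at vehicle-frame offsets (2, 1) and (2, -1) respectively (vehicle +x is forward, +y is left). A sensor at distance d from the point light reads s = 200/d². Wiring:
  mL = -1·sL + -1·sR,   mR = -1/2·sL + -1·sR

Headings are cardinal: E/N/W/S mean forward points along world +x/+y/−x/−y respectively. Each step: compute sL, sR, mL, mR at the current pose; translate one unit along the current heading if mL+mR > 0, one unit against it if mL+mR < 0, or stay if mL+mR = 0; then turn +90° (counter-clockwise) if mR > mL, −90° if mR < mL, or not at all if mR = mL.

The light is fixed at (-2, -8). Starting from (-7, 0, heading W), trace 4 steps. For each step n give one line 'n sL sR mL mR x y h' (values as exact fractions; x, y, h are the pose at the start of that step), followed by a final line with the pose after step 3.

n=0: pose=(-7,0,W); sL=100/49, sR=20/13; mL=-2280/637, mR=-1630/637; mL+mR=-3910/637 → advance -1; mR−mL=50/49 → turn +1·90°
n=1: pose=(-6,0,S); sL=40/9, sR=200/61; mL=-4240/549, mR=-3020/549; mL+mR=-2420/183 → advance -1; mR−mL=20/9 → turn +1·90°
n=2: pose=(-6,1,E); sL=25/13, sR=50/17; mL=-1075/221, mR=-1725/442; mL+mR=-3875/442 → advance -1; mR−mL=25/26 → turn +1·90°
n=3: pose=(-7,1,N); sL=200/157, sR=200/137; mL=-58800/21509, mR=-45100/21509; mL+mR=-103900/21509 → advance -1; mR−mL=100/157 → turn +1·90°

0 100/49 20/13 -2280/637 -1630/637 -7 0 W
1 40/9 200/61 -4240/549 -3020/549 -6 0 S
2 25/13 50/17 -1075/221 -1725/442 -6 1 E
3 200/157 200/137 -58800/21509 -45100/21509 -7 1 N
final -7 0 W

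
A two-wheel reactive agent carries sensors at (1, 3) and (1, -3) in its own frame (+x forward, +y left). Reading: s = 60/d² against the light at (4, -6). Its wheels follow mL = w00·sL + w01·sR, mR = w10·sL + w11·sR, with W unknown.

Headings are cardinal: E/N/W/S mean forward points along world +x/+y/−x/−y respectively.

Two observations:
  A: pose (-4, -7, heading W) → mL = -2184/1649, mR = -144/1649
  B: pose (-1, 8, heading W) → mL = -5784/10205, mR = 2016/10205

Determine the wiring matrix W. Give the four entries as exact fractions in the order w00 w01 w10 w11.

-1 -1 1 -1

obs A: pose=(-4,-7,W) → sL=60/97, sR=12/17, mL=-2184/1649, mR=-144/1649
obs B: pose=(-1,8,W) → sL=60/157, sR=12/65, mL=-5784/10205, mR=2016/10205
sensor matrix S = [[60/97, 12/17], [60/157, 12/65]]; det S = -523584/3365609
solve [mL_A; mL_B] = S·[w00; w01] and [mR_A; mR_B] = S·[w10; w11]:
  w00 = -1, w01 = -1, w10 = 1, w11 = -1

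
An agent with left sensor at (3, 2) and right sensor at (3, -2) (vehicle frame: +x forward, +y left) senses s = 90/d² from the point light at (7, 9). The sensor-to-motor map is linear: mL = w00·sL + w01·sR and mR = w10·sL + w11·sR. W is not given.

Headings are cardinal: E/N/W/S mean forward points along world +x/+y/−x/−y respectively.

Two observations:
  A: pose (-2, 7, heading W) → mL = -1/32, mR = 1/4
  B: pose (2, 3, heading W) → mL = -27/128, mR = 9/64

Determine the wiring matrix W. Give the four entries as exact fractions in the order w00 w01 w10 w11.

1/2 -1/2 1 -1/2

obs A: pose=(-2,7,W) → sL=9/16, sR=5/8, mL=-1/32, mR=1/4
obs B: pose=(2,3,W) → sL=45/64, sR=9/8, mL=-27/128, mR=9/64
sensor matrix S = [[9/16, 5/8], [45/64, 9/8]]; det S = 99/512
solve [mL_A; mL_B] = S·[w00; w01] and [mR_A; mR_B] = S·[w10; w11]:
  w00 = 1/2, w01 = -1/2, w10 = 1, w11 = -1/2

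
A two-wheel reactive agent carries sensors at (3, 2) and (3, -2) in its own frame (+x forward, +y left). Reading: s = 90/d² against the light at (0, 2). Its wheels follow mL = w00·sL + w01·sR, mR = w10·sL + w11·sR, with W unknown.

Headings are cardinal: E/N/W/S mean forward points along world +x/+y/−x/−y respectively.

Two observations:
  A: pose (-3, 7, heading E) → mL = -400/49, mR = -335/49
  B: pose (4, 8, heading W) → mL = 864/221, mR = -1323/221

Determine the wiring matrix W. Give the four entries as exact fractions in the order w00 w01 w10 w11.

1 -1 -1 -1/2

obs A: pose=(-3,7,E) → sL=90/49, sR=10, mL=-400/49, mR=-335/49
obs B: pose=(4,8,W) → sL=90/17, sR=18/13, mL=864/221, mR=-1323/221
sensor matrix S = [[90/49, 10], [90/17, 18/13]]; det S = -545760/10829
solve [mL_A; mL_B] = S·[w00; w01] and [mR_A; mR_B] = S·[w10; w11]:
  w00 = 1, w01 = -1, w10 = -1, w11 = -1/2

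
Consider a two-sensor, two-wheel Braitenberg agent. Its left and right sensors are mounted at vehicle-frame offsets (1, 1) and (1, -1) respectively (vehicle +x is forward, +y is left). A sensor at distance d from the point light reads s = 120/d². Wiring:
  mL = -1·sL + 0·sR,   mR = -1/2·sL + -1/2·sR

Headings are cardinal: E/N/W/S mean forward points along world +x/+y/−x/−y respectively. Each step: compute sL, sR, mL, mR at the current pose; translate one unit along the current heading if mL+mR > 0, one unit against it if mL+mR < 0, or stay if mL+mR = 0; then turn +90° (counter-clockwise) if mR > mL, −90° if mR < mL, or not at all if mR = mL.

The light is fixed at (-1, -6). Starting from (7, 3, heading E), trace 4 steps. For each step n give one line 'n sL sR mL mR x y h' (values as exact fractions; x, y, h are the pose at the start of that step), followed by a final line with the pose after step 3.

n=0: pose=(7,3,E); sL=120/181, sR=24/29; mL=-120/181, mR=-3912/5249; mL+mR=-7392/5249 → advance -1; mR−mL=-432/5249 → turn -1·90°
n=1: pose=(6,3,S); sL=15/16, sR=6/5; mL=-15/16, mR=-171/160; mL+mR=-321/160 → advance -1; mR−mL=-21/160 → turn -1·90°
n=2: pose=(6,4,W); sL=40/39, sR=120/157; mL=-40/39, mR=-5480/6123; mL+mR=-3920/2041 → advance -1; mR−mL=800/6123 → turn +1·90°
n=3: pose=(7,4,S); sL=20/27, sR=12/13; mL=-20/27, mR=-292/351; mL+mR=-184/117 → advance -1; mR−mL=-32/351 → turn -1·90°

0 120/181 24/29 -120/181 -3912/5249 7 3 E
1 15/16 6/5 -15/16 -171/160 6 3 S
2 40/39 120/157 -40/39 -5480/6123 6 4 W
3 20/27 12/13 -20/27 -292/351 7 4 S
final 7 5 W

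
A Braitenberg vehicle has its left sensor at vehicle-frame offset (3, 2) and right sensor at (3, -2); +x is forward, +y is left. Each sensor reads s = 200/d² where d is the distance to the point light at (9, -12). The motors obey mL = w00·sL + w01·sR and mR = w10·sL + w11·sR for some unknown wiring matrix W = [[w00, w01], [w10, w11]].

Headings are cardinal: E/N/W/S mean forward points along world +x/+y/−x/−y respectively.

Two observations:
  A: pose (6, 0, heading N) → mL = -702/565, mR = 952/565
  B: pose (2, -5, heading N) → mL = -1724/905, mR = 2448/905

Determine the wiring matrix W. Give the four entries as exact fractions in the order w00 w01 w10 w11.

-1 -1/2 1 1

obs A: pose=(6,0,N) → sL=4/5, sR=100/113, mL=-702/565, mR=952/565
obs B: pose=(2,-5,N) → sL=200/181, sR=8/5, mL=-1724/905, mR=2448/905
sensor matrix S = [[4/5, 100/113], [200/181, 8/5]]; det S = 154496/511325
solve [mL_A; mL_B] = S·[w00; w01] and [mR_A; mR_B] = S·[w10; w11]:
  w00 = -1, w01 = -1/2, w10 = 1, w11 = 1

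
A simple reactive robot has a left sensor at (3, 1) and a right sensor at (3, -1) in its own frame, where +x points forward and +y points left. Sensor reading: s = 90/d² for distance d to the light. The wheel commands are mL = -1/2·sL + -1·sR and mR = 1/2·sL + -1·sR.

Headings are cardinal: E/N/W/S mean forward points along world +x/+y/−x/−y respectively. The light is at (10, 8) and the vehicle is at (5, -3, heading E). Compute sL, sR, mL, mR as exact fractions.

left sensor world pos  = (8, -2); dL² = 104
right sensor world pos = (8, -4); dR² = 148
sL = 90/104 = 45/52
sR = 90/148 = 45/74
mL = -1/2·sL + -1·sR = -4005/3848
mR = 1/2·sL + -1·sR = -675/3848

45/52 45/74 -4005/3848 -675/3848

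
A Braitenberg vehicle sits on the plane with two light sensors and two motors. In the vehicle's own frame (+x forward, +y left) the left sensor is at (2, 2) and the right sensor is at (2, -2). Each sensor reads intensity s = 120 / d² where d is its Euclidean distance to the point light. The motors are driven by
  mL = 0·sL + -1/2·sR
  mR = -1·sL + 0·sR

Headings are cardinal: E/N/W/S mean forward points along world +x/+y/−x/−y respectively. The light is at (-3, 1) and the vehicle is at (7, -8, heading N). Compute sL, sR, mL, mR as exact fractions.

left sensor world pos  = (5, -6); dL² = 113
right sensor world pos = (9, -6); dR² = 193
sL = 120/113 = 120/113
sR = 120/193 = 120/193
mL = 0·sL + -1/2·sR = -60/193
mR = -1·sL + 0·sR = -120/113

120/113 120/193 -60/193 -120/113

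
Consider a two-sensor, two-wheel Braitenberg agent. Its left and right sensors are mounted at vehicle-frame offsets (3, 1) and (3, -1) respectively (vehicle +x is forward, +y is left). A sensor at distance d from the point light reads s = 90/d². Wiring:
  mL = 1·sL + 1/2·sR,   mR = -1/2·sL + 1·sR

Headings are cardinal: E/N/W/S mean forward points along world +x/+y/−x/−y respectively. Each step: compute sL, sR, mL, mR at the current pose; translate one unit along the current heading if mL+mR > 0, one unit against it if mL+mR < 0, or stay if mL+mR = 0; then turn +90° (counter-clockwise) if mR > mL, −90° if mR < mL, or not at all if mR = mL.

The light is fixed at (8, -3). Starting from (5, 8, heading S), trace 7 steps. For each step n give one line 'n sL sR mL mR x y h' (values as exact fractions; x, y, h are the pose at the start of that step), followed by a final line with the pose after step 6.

n=0: pose=(5,8,S); sL=45/34, sR=9/8; mL=513/272, mR=63/136; mL+mR=639/272 → advance +1; mR−mL=-387/272 → turn -1·90°
n=1: pose=(5,7,W); sL=10/13, sR=90/157; mL=2155/2041, mR=385/2041; mL+mR=2540/2041 → advance +1; mR−mL=-1770/2041 → turn -1·90°
n=2: pose=(4,7,N); sL=45/97, sR=45/89; mL=12375/17266, mR=4725/17266; mL+mR=8550/8633 → advance +1; mR−mL=-3825/8633 → turn -1·90°
n=3: pose=(4,8,E); sL=18/29, sR=90/101; mL=3123/2929, mR=1701/2929; mL+mR=4824/2929 → advance +1; mR−mL=-1422/2929 → turn -1·90°
n=4: pose=(5,8,S); sL=45/34, sR=9/8; mL=513/272, mR=63/136; mL+mR=639/272 → advance +1; mR−mL=-387/272 → turn -1·90°
n=5: pose=(5,7,W); sL=10/13, sR=90/157; mL=2155/2041, mR=385/2041; mL+mR=2540/2041 → advance +1; mR−mL=-1770/2041 → turn -1·90°
n=6: pose=(4,7,N); sL=45/97, sR=45/89; mL=12375/17266, mR=4725/17266; mL+mR=8550/8633 → advance +1; mR−mL=-3825/8633 → turn -1·90°

0 45/34 9/8 513/272 63/136 5 8 S
1 10/13 90/157 2155/2041 385/2041 5 7 W
2 45/97 45/89 12375/17266 4725/17266 4 7 N
3 18/29 90/101 3123/2929 1701/2929 4 8 E
4 45/34 9/8 513/272 63/136 5 8 S
5 10/13 90/157 2155/2041 385/2041 5 7 W
6 45/97 45/89 12375/17266 4725/17266 4 7 N
final 4 8 E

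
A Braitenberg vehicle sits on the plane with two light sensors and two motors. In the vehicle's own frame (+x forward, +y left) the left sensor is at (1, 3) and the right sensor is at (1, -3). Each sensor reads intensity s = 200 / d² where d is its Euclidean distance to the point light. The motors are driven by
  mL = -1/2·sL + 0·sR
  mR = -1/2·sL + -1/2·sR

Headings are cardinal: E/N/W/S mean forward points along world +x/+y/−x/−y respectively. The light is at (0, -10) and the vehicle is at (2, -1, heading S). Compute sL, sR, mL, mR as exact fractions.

200/89 40/13 -100/89 -3080/1157

left sensor world pos  = (5, -2); dL² = 89
right sensor world pos = (-1, -2); dR² = 65
sL = 200/89 = 200/89
sR = 200/65 = 40/13
mL = -1/2·sL + 0·sR = -100/89
mR = -1/2·sL + -1/2·sR = -3080/1157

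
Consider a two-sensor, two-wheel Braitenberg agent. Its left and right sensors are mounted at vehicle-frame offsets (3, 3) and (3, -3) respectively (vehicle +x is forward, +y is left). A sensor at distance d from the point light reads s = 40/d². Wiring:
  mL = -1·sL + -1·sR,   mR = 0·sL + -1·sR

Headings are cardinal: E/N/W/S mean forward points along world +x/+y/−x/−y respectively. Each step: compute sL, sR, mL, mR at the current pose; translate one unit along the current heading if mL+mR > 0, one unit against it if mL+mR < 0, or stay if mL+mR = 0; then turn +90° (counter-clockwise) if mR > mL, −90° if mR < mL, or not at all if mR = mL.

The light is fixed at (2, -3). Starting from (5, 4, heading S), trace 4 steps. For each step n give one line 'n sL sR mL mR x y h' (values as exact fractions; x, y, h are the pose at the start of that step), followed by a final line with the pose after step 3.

0 10/13 5/2 -85/26 -5/2 5 4 S
1 40/157 40/61 -8720/9577 -40/61 5 5 E
2 20/61 20/73 -2680/4453 -20/73 4 5 N
3 40/17 40/101 -4720/1717 -40/101 4 4 W
final 5 4 S

n=0: pose=(5,4,S); sL=10/13, sR=5/2; mL=-85/26, mR=-5/2; mL+mR=-75/13 → advance -1; mR−mL=10/13 → turn +1·90°
n=1: pose=(5,5,E); sL=40/157, sR=40/61; mL=-8720/9577, mR=-40/61; mL+mR=-15000/9577 → advance -1; mR−mL=40/157 → turn +1·90°
n=2: pose=(4,5,N); sL=20/61, sR=20/73; mL=-2680/4453, mR=-20/73; mL+mR=-3900/4453 → advance -1; mR−mL=20/61 → turn +1·90°
n=3: pose=(4,4,W); sL=40/17, sR=40/101; mL=-4720/1717, mR=-40/101; mL+mR=-5400/1717 → advance -1; mR−mL=40/17 → turn +1·90°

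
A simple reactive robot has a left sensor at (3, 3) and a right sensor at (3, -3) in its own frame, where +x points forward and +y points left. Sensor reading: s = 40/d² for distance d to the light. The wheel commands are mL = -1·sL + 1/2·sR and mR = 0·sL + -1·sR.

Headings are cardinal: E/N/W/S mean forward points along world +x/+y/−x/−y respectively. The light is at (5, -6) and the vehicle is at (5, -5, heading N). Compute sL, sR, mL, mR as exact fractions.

8/5 8/5 -4/5 -8/5

left sensor world pos  = (2, -2); dL² = 25
right sensor world pos = (8, -2); dR² = 25
sL = 40/25 = 8/5
sR = 40/25 = 8/5
mL = -1·sL + 1/2·sR = -4/5
mR = 0·sL + -1·sR = -8/5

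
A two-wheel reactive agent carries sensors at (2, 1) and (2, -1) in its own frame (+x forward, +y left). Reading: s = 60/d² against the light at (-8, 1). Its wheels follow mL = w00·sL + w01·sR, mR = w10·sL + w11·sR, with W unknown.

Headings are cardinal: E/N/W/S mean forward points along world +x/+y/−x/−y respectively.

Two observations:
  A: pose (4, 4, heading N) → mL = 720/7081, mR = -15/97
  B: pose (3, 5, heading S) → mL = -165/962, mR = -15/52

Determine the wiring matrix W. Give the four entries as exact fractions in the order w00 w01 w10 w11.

1 -1 0 -1/2

obs A: pose=(4,4,N) → sL=30/73, sR=30/97, mL=720/7081, mR=-15/97
obs B: pose=(3,5,S) → sL=15/37, sR=15/26, mL=-165/962, mR=-15/52
sensor matrix S = [[30/73, 30/97], [15/37, 15/26]]; det S = 380475/3405961
solve [mL_A; mL_B] = S·[w00; w01] and [mR_A; mR_B] = S·[w10; w11]:
  w00 = 1, w01 = -1, w10 = 0, w11 = -1/2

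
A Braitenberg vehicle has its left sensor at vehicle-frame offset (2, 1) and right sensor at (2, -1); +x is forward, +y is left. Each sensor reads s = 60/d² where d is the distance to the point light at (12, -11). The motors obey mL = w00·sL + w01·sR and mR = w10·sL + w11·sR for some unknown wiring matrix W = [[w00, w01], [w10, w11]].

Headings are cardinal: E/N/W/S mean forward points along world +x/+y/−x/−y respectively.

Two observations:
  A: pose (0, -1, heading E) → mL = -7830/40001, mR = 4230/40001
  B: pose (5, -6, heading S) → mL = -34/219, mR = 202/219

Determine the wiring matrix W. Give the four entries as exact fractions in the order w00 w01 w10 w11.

obs A: pose=(0,-1,E) → sL=60/221, sR=60/181, mL=-7830/40001, mR=4230/40001
obs B: pose=(5,-6,S) → sL=4/3, sR=60/73, mL=-34/219, mR=202/219
sensor matrix S = [[60/221, 60/181], [4/3, 60/73]]; det S = -639040/2920073
solve [mL_A; mL_B] = S·[w00; w01] and [mR_A; mR_B] = S·[w10; w11]:
  w00 = 1/2, w01 = -1, w10 = 1, w11 = -1/2

1/2 -1 1 -1/2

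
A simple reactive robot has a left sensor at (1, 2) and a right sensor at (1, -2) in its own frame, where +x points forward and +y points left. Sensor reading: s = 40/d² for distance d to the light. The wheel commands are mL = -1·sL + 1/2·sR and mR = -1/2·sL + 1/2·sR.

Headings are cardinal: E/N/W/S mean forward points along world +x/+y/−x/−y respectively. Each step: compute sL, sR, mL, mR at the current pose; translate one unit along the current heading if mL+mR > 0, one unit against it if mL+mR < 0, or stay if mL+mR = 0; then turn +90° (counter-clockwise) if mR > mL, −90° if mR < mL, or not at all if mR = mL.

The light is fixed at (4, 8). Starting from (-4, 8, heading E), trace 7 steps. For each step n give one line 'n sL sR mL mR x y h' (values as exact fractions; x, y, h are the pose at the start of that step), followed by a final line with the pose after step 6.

n=0: pose=(-4,8,E); sL=40/53, sR=40/53; mL=-20/53, mR=0; mL+mR=-20/53 → advance -1; mR−mL=20/53 → turn +1·90°
n=1: pose=(-5,8,N); sL=20/61, sR=4/5; mL=22/305, mR=72/305; mL+mR=94/305 → advance +1; mR−mL=10/61 → turn +1·90°
n=2: pose=(-5,9,W); sL=40/101, sR=40/109; mL=-2340/11009, mR=-160/11009; mL+mR=-2500/11009 → advance -1; mR−mL=20/101 → turn +1·90°
n=3: pose=(-4,9,S); sL=10/9, sR=2/5; mL=-41/45, mR=-16/45; mL+mR=-19/15 → advance -1; mR−mL=5/9 → turn +1·90°
n=4: pose=(-4,10,E); sL=8/13, sR=40/49; mL=-132/637, mR=64/637; mL+mR=-68/637 → advance -1; mR−mL=4/13 → turn +1·90°
n=5: pose=(-5,10,N); sL=4/13, sR=20/29; mL=14/377, mR=72/377; mL+mR=86/377 → advance +1; mR−mL=2/13 → turn +1·90°
n=6: pose=(-5,11,W); sL=40/101, sR=8/25; mL=-596/2525, mR=-96/2525; mL+mR=-692/2525 → advance -1; mR−mL=20/101 → turn +1·90°

0 40/53 40/53 -20/53 0 -4 8 E
1 20/61 4/5 22/305 72/305 -5 8 N
2 40/101 40/109 -2340/11009 -160/11009 -5 9 W
3 10/9 2/5 -41/45 -16/45 -4 9 S
4 8/13 40/49 -132/637 64/637 -4 10 E
5 4/13 20/29 14/377 72/377 -5 10 N
6 40/101 8/25 -596/2525 -96/2525 -5 11 W
final -4 11 S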